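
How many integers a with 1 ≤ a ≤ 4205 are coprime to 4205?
The number of a ∈ {1, ..., 4205} with gcd(a, 4205) = 1 is by definition Euler's totient φ(4205). φ is multiplicative, with φ(p^e) = p^e − p^(e−1). Factorise 4205 = 5 · 29^2. Then
  φ(4205) = (5 − 1) · (29^2 − 29^1) = 4 · 812 = 3248.
So there are 3248 such integers.

Final answer: 3248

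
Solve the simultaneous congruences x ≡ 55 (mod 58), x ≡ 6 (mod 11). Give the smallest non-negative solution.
The moduli 58, 11 are pairwise coprime, so by the CRT there is a unique solution mod 58·11 = 638.
Solve by successive substitution. Start with x ≡ 55 (mod 58).
  Combine with x ≡ 6 (mod 11): write x = 55 + 58·t and require 55 + 58·t ≡ 6 (mod 11), i.e. 58·t ≡ 6 − 55 ≡ 6 (mod 11). Since 58^(−1) ≡ 4 (mod 11) (58 ≡ 3 (mod 11)), t ≡ 4·6 ≡ 2 (mod 11). So x ≡ 55 + 58·2 = 171 (mod 638).
Unique solution in [0, 638): x = 171.

Final answer: x ≡ 171 (mod 638); the representative in [0, 638) is 171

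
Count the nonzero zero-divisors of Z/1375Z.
In Z/1375Z each nonzero element is either a unit (gcd with 1375 is 1) or a zero-divisor (gcd > 1). The number of units is φ(1375): factorise 1375 = 5^3 · 11, so φ(1375) = (5^3 − 5^2) · (11 − 1) = 100 · 10 = 1000. The nonzero elements number 1375 − 1 = 1374. Hence the nonzero zero-divisors number 1374 − 1000 = 374.

Final answer: Z/1375Z has 374 nonzero zero-divisors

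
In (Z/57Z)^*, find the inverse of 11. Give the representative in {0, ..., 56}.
Apply the extended Euclidean algorithm to (57, 11), tracking rows (r, s, t) with s·57 + t·11 = r. Each division r_prev = q·r_cur + r_new produces the new row as (previous row) − q·(current row):
  row A: (57, 1, 0)   [1·57 + 0·11 = 57]
  row B: (11, 0, 1)   [0·57 + 1·11 = 11]
  57 = 5·11 + 2   → row C = row A − 5·row B = (2, 1, −5)   [check: 1·57 − 5·11 = 2]
  11 = 5·2 + 1   → row D = row B − 5·row C = (1, −5, 26)   [check: −5·57 + 26·11 = 1]
  2 = 2·1 + 0   → remainder 0, stop. gcd = 1 (last nonzero row D).
The gcd is 1, so 11 is invertible mod 57. The last nonzero row gives −5·57 + 26·11 = 1, so t = 26. So 11^(−1) ≡ 26 (mod 57). Verify: 11 · 26 = 286 ≡ 1 (mod 57). ✓

Final answer: 11^(−1) ≡ 26 (mod 57)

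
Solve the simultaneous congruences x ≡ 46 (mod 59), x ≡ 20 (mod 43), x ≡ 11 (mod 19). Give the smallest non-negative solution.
The moduli 59, 43, 19 are pairwise coprime, so by the CRT there is a unique solution mod 59·43·19 = 48203.
Solve by successive substitution. Start with x ≡ 46 (mod 59).
  Combine with x ≡ 20 (mod 43): write x = 46 + 59·t and require 46 + 59·t ≡ 20 (mod 43), i.e. 59·t ≡ 20 − 46 ≡ 17 (mod 43). Since 59^(−1) ≡ 35 (mod 43) (59 ≡ 16 (mod 43)), t ≡ 35·17 ≡ 36 (mod 43). So x ≡ 46 + 59·36 = 2170 (mod 2537).
  Combine with x ≡ 11 (mod 19): write x = 2170 + 2537·t and require 2170 + 2537·t ≡ 11 (mod 19), i.e. 2537·t ≡ 11 − 2170 ≡ 7 (mod 19). Since 2537^(−1) ≡ 2 (mod 19) (2537 ≡ 10 (mod 19)), t ≡ 2·7 ≡ 14 (mod 19). So x ≡ 2170 + 2537·14 = 37688 (mod 48203).
Unique solution in [0, 48203): x = 37688.

Final answer: x ≡ 37688 (mod 48203); the representative in [0, 48203) is 37688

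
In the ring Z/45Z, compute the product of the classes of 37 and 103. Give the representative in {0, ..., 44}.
Reduce the factors first: 103 ≡ 13 (mod 45), so 37 · 103 ≡ 37 · 13 (mod 45). 37 · 13 = 481. Dividing by 45: 481 = 10·45 + 31. So (37 · 103) mod 45 = 31.

Final answer: 31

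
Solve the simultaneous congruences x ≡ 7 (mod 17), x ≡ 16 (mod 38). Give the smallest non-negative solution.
x ≡ 92 (mod 646); the representative in [0, 646) is 92

The moduli 17, 38 are pairwise coprime, so by the CRT there is a unique solution mod 17·38 = 646.
Solve by successive substitution. Start with x ≡ 7 (mod 17).
  Combine with x ≡ 16 (mod 38): write x = 7 + 17·t and require 7 + 17·t ≡ 16 (mod 38), i.e. 17·t ≡ 16 − 7 ≡ 9 (mod 38). Since 17^(−1) ≡ 9 (mod 38), t ≡ 9·9 ≡ 5 (mod 38). So x ≡ 7 + 17·5 = 92 (mod 646).
Unique solution in [0, 646): x = 92.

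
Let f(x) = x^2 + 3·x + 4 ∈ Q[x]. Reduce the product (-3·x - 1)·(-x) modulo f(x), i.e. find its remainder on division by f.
First multiply in Q[x] without reducing: a · b = 3·x^2 + x. Now divide by f(x) = x^2 + 3·x + 4, eliminating the leading term at each step:
  leading term 3·x^2: subtract (3)·f(x) = 3·x^2 + 9·x + 12, leaving -8·x - 12
The degree is now < 2, so this is the remainder. Hence a · b ≡ -8·x - 12 in Q[x]/(f).

Final answer: a · b ≡ -8·x - 12 (mod f(x))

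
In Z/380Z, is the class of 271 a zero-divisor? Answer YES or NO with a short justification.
gcd(271, 380) = 1, so 271 is a unit in Z/380Z (it has a multiplicative inverse). A unit cannot be a zero-divisor: if 271·b ≡ 0 then multiplying both sides by 271^(−1) gives b ≡ 0. So 271 is not a zero-divisor.

Final answer: NO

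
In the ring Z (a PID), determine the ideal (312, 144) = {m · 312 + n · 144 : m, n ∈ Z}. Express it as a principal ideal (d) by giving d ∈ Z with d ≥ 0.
(312, 144) = (24); d = 24

In the PID Z, (a, b) is generated by gcd(a, b). Compute gcd(312, 144) with the extended Euclidean algorithm, tracking rows (r, s, t) with s·312 + t·144 = r:
  row A: (312, 1, 0)   [1·312 + 0·144 = 312]
  row B: (144, 0, 1)   [0·312 + 1·144 = 144]
  312 = 2·144 + 24   → row C = row A − 2·row B = (24, 1, −2)   [check: 1·312 − 2·144 = 24]
  144 = 6·24 + 0   → remainder 0, stop. gcd = 24 (last nonzero row C).
So gcd(312, 144) = 24, with Bézout identity 1·312 − 2·144 = 24. Containment (⊇): the Bézout identity exhibits 24 as an element of (312, 144), giving (24) ⊆ (312, 144). Containment (⊆): since 24 | 312 and 24 | 144 (312 = 24·13, 144 = 24·6), every Z-linear combination of 312 and 144 is divisible by 24, so (312, 144) ⊆ (24). Therefore (312, 144) = (24), d = 24.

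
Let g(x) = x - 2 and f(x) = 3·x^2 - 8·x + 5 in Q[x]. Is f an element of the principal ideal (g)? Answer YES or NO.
In Q[x] the ideal (g) consists of all multiples of g, so f ∈ (g) iff g | f, i.e. iff the remainder of f on division by g is 0. Divide f by g (g is monic, so eliminate the leading term of the running remainder at each step):
  leading term 3·x^2: subtract (3·x)·g(x) = 3·x^2 - 6·x, leaving 5 - 2·x
  leading term -2·x: subtract (-2)·g(x) = 4 - 2·x, leaving 1
The remainder r(x) = 1 ≠ 0 (and deg r < deg g), so g ∤ f, i.e. f ∉ (g).

Final answer: NO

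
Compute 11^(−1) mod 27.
11^(−1) ≡ 5 (mod 27)

Apply the extended Euclidean algorithm to (27, 11), tracking rows (r, s, t) with s·27 + t·11 = r. Each division r_prev = q·r_cur + r_new produces the new row as (previous row) − q·(current row):
  row A: (27, 1, 0)   [1·27 + 0·11 = 27]
  row B: (11, 0, 1)   [0·27 + 1·11 = 11]
  27 = 2·11 + 5   → row C = row A − 2·row B = (5, 1, −2)   [check: 1·27 − 2·11 = 5]
  11 = 2·5 + 1   → row D = row B − 2·row C = (1, −2, 5)   [check: −2·27 + 5·11 = 1]
  5 = 5·1 + 0   → remainder 0, stop. gcd = 1 (last nonzero row D).
The gcd is 1, so 11 is invertible mod 27. The last nonzero row gives −2·27 + 5·11 = 1, so t = 5. So 11^(−1) ≡ 5 (mod 27). Verify: 11 · 5 = 55 ≡ 1 (mod 27). ✓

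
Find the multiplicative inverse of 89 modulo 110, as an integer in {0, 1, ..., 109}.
Apply the extended Euclidean algorithm to (110, 89), tracking rows (r, s, t) with s·110 + t·89 = r. Each division r_prev = q·r_cur + r_new produces the new row as (previous row) − q·(current row):
  row A: (110, 1, 0)   [1·110 + 0·89 = 110]
  row B: (89, 0, 1)   [0·110 + 1·89 = 89]
  110 = 1·89 + 21   → row C = row A − 1·row B = (21, 1, −1)   [check: 1·110 − 1·89 = 21]
  89 = 4·21 + 5   → row D = row B − 4·row C = (5, −4, 5)   [check: −4·110 + 5·89 = 5]
  21 = 4·5 + 1   → row E = row C − 4·row D = (1, 17, −21)   [check: 17·110 − 21·89 = 1]
  5 = 5·1 + 0   → remainder 0, stop. gcd = 1 (last nonzero row E).
The gcd is 1, so 89 is invertible mod 110. The last nonzero row gives 17·110 − 21·89 = 1, so t = −21. So 89^(−1) ≡ −21 ≡ 89 (mod 110). Verify: 89 · 89 = 7921 ≡ 1 (mod 110). ✓

Final answer: 89^(−1) ≡ 89 (mod 110)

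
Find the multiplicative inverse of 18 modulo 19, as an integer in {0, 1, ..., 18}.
Apply the extended Euclidean algorithm to (19, 18), tracking rows (r, s, t) with s·19 + t·18 = r. Each division r_prev = q·r_cur + r_new produces the new row as (previous row) − q·(current row):
  row A: (19, 1, 0)   [1·19 + 0·18 = 19]
  row B: (18, 0, 1)   [0·19 + 1·18 = 18]
  19 = 1·18 + 1   → row C = row A − 1·row B = (1, 1, −1)   [check: 1·19 − 1·18 = 1]
  18 = 18·1 + 0   → remainder 0, stop. gcd = 1 (last nonzero row C).
The gcd is 1, so 18 is invertible mod 19. The last nonzero row gives 1·19 − 1·18 = 1, so t = −1. So 18^(−1) ≡ −1 ≡ 18 (mod 19). Verify: 18 · 18 = 324 ≡ 1 (mod 19). ✓

Final answer: 18^(−1) ≡ 18 (mod 19)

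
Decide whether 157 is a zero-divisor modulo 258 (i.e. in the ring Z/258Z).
NO

gcd(157, 258) = 1, so 157 is a unit in Z/258Z (it has a multiplicative inverse). A unit cannot be a zero-divisor: if 157·b ≡ 0 then multiplying both sides by 157^(−1) gives b ≡ 0. So 157 is not a zero-divisor.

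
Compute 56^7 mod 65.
56

Use repeated squaring. Binary(7) = 111. Walk through the bits of the exponent 7 left-to-right: at each bit after the leading one, square the running value, then multiply by 56 if the bit is 1 (always reducing mod 65):
  bit 1 = 1 (leading): start with 56.
  bit 2 = 1: square 56^2 = 3136 ≡ 16; bit is 1, so multiply 16·56 = 896 ≡ 51 (mod 65).
  bit 3 = 1: square 51^2 = 2601 ≡ 1; bit is 1, so multiply 1·56 = 56 (mod 65).
Final value: 56^7 ≡ 56 (mod 65).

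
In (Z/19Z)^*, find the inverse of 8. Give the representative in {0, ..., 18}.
Apply the extended Euclidean algorithm to (19, 8), tracking rows (r, s, t) with s·19 + t·8 = r. Each division r_prev = q·r_cur + r_new produces the new row as (previous row) − q·(current row):
  row A: (19, 1, 0)   [1·19 + 0·8 = 19]
  row B: (8, 0, 1)   [0·19 + 1·8 = 8]
  19 = 2·8 + 3   → row C = row A − 2·row B = (3, 1, −2)   [check: 1·19 − 2·8 = 3]
  8 = 2·3 + 2   → row D = row B − 2·row C = (2, −2, 5)   [check: −2·19 + 5·8 = 2]
  3 = 1·2 + 1   → row E = row C − 1·row D = (1, 3, −7)   [check: 3·19 − 7·8 = 1]
  2 = 2·1 + 0   → remainder 0, stop. gcd = 1 (last nonzero row E).
The gcd is 1, so 8 is invertible mod 19. The last nonzero row gives 3·19 − 7·8 = 1, so t = −7. So 8^(−1) ≡ −7 ≡ 12 (mod 19). Verify: 8 · 12 = 96 ≡ 1 (mod 19). ✓

Final answer: 8^(−1) ≡ 12 (mod 19)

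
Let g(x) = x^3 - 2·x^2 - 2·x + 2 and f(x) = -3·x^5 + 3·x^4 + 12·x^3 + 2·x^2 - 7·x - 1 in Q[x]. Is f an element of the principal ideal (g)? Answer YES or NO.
In Q[x] the ideal (g) consists of all multiples of g, so f ∈ (g) iff g | f, i.e. iff the remainder of f on division by g is 0. Divide f by g (g is monic, so eliminate the leading term of the running remainder at each step):
  leading term -3·x^5: subtract (-3·x^2)·g(x) = -3·x^5 + 6·x^4 + 6·x^3 - 6·x^2, leaving -3·x^4 + 6·x^3 + 8·x^2 - 7·x - 1
  leading term -3·x^4: subtract (-3·x)·g(x) = -3·x^4 + 6·x^3 + 6·x^2 - 6·x, leaving 2·x^2 - x - 1
The remainder r(x) = 2·x^2 - x - 1 ≠ 0 (and deg r < deg g), so g ∤ f, i.e. f ∉ (g).

Final answer: NO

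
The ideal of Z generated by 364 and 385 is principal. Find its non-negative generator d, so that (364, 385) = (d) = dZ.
(364, 385) = (7); d = 7

In the PID Z, (a, b) is generated by gcd(a, b). Compute gcd(385, 364) with the extended Euclidean algorithm, tracking rows (r, s, t) with s·385 + t·364 = r:
  row A: (385, 1, 0)   [1·385 + 0·364 = 385]
  row B: (364, 0, 1)   [0·385 + 1·364 = 364]
  385 = 1·364 + 21   → row C = row A − 1·row B = (21, 1, −1)   [check: 1·385 − 1·364 = 21]
  364 = 17·21 + 7   → row D = row B − 17·row C = (7, −17, 18)   [check: −17·385 + 18·364 = 7]
  21 = 3·7 + 0   → remainder 0, stop. gcd = 7 (last nonzero row D).
So gcd(364, 385) = 7, with Bézout identity −17·385 + 18·364 = 7. Containment (⊇): the Bézout identity exhibits 7 as an element of (364, 385), giving (7) ⊆ (364, 385). Containment (⊆): since 7 | 364 and 7 | 385 (364 = 7·52, 385 = 7·55), every Z-linear combination of 364 and 385 is divisible by 7, so (364, 385) ⊆ (7). Therefore (364, 385) = (7), d = 7.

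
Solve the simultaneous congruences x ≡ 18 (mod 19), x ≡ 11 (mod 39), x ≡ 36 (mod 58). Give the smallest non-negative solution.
x ≡ 21032 (mod 42978); the representative in [0, 42978) is 21032

The moduli 19, 39, 58 are pairwise coprime, so by the CRT there is a unique solution mod 19·39·58 = 42978.
Solve by successive substitution. Start with x ≡ 18 (mod 19).
  Combine with x ≡ 11 (mod 39): write x = 18 + 19·t and require 18 + 19·t ≡ 11 (mod 39), i.e. 19·t ≡ 11 − 18 ≡ 32 (mod 39). Since 19^(−1) ≡ 37 (mod 39), t ≡ 37·32 ≡ 14 (mod 39). So x ≡ 18 + 19·14 = 284 (mod 741).
  Combine with x ≡ 36 (mod 58): write x = 284 + 741·t and require 284 + 741·t ≡ 36 (mod 58), i.e. 741·t ≡ 36 − 284 ≡ 42 (mod 58). Since 741^(−1) ≡ 49 (mod 58) (741 ≡ 45 (mod 58)), t ≡ 49·42 ≡ 28 (mod 58). So x ≡ 284 + 741·28 = 21032 (mod 42978).
Unique solution in [0, 42978): x = 21032.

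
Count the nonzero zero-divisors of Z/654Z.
Z/654Z has 437 nonzero zero-divisors

In Z/654Z each nonzero element is either a unit (gcd with 654 is 1) or a zero-divisor (gcd > 1). The number of units is φ(654): factorise 654 = 2 · 3 · 109, so φ(654) = (2 − 1) · (3 − 1) · (109 − 1) = 1 · 2 · 108 = 216. The nonzero elements number 654 − 1 = 653. Hence the nonzero zero-divisors number 653 − 216 = 437.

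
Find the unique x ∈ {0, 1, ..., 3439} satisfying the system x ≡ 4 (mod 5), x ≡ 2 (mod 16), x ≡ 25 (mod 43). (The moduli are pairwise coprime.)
The moduli 5, 16, 43 are pairwise coprime, so by the CRT there is a unique solution mod 5·16·43 = 3440.
Solve by successive substitution. Start with x ≡ 4 (mod 5).
  Combine with x ≡ 2 (mod 16): write x = 4 + 5·t and require 4 + 5·t ≡ 2 (mod 16), i.e. 5·t ≡ 2 − 4 ≡ 14 (mod 16). Since 5^(−1) ≡ 13 (mod 16), t ≡ 13·14 ≡ 6 (mod 16). So x ≡ 4 + 5·6 = 34 (mod 80).
  Combine with x ≡ 25 (mod 43): write x = 34 + 80·t and require 34 + 80·t ≡ 25 (mod 43), i.e. 80·t ≡ 25 − 34 ≡ 34 (mod 43). Since 80^(−1) ≡ 7 (mod 43) (80 ≡ 37 (mod 43)), t ≡ 7·34 ≡ 23 (mod 43). So x ≡ 34 + 80·23 = 1874 (mod 3440).
Unique solution in [0, 3440): x = 1874.

Final answer: x ≡ 1874 (mod 3440); the representative in [0, 3440) is 1874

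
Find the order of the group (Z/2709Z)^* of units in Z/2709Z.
(Z/2709Z)^* consists of the classes a with gcd(a, 2709) = 1, so its order is φ(2709). φ is multiplicative, with φ(p^e) = p^e − p^(e−1). Factorise 2709 = 3^2 · 7 · 43. Then
  φ(2709) = (3^2 − 3^1) · (7 − 1) · (43 − 1) = 6 · 6 · 42 = 1512.
Thus |(Z/2709Z)^*| = 1512.

Final answer: |(Z/2709Z)^*| = 1512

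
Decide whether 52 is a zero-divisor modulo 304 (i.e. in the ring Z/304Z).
YES

gcd(52, 304) = 4 > 1, so 52 is not a unit in Z/304Z. In Z/nZ every nonzero non-unit is a zero-divisor: explicitly, take b = 304/gcd = 76 ≠ 0 (mod 304); then 52·76 = 3952 = 13·304, i.e. 52·76 ≡ 0 (mod 304). So 52 is a zero-divisor.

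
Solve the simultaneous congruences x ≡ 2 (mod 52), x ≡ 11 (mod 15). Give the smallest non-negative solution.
x ≡ 626 (mod 780); the representative in [0, 780) is 626

The moduli 52, 15 are pairwise coprime, so by the CRT there is a unique solution mod 52·15 = 780.
Solve by successive substitution. Start with x ≡ 2 (mod 52).
  Combine with x ≡ 11 (mod 15): write x = 2 + 52·t and require 2 + 52·t ≡ 11 (mod 15), i.e. 52·t ≡ 11 − 2 ≡ 9 (mod 15). Since 52^(−1) ≡ 13 (mod 15) (52 ≡ 7 (mod 15)), t ≡ 13·9 ≡ 12 (mod 15). So x ≡ 2 + 52·12 = 626 (mod 780).
Unique solution in [0, 780): x = 626.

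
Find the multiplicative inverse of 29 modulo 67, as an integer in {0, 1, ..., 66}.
29^(−1) ≡ 37 (mod 67)

Apply the extended Euclidean algorithm to (67, 29), tracking rows (r, s, t) with s·67 + t·29 = r. Each division r_prev = q·r_cur + r_new produces the new row as (previous row) − q·(current row):
  row A: (67, 1, 0)   [1·67 + 0·29 = 67]
  row B: (29, 0, 1)   [0·67 + 1·29 = 29]
  67 = 2·29 + 9   → row C = row A − 2·row B = (9, 1, −2)   [check: 1·67 − 2·29 = 9]
  29 = 3·9 + 2   → row D = row B − 3·row C = (2, −3, 7)   [check: −3·67 + 7·29 = 2]
  9 = 4·2 + 1   → row E = row C − 4·row D = (1, 13, −30)   [check: 13·67 − 30·29 = 1]
  2 = 2·1 + 0   → remainder 0, stop. gcd = 1 (last nonzero row E).
The gcd is 1, so 29 is invertible mod 67. The last nonzero row gives 13·67 − 30·29 = 1, so t = −30. So 29^(−1) ≡ −30 ≡ 37 (mod 67). Verify: 29 · 37 = 1073 ≡ 1 (mod 67). ✓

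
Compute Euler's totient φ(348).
φ(348) = 112

φ is multiplicative, with φ(p^e) = p^e − p^(e−1). Factorise 348 = 2^2 · 3 · 29. Then
  φ(348) = (2^2 − 2^1) · (3 − 1) · (29 − 1) = 2 · 2 · 28 = 112.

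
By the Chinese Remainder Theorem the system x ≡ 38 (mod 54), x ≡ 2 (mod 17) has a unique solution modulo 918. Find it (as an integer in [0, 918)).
x ≡ 308 (mod 918); the representative in [0, 918) is 308

The moduli 54, 17 are pairwise coprime, so by the CRT there is a unique solution mod 54·17 = 918.
Solve by successive substitution. Start with x ≡ 38 (mod 54).
  Combine with x ≡ 2 (mod 17): write x = 38 + 54·t and require 38 + 54·t ≡ 2 (mod 17), i.e. 54·t ≡ 2 − 38 ≡ 15 (mod 17). Since 54^(−1) ≡ 6 (mod 17) (54 ≡ 3 (mod 17)), t ≡ 6·15 ≡ 5 (mod 17). So x ≡ 38 + 54·5 = 308 (mod 918).
Unique solution in [0, 918): x = 308.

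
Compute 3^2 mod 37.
9

Use repeated squaring. Binary(2) = 10. Walk through the bits of the exponent 2 left-to-right: at each bit after the leading one, square the running value, then multiply by 3 if the bit is 1 (always reducing mod 37):
  bit 1 = 1 (leading): start with 3.
  bit 2 = 0: square 3^2 = 9 (mod 37).
Final value: 3^2 ≡ 9 (mod 37).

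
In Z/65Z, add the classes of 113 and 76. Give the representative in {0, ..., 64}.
59

Reduce the summands first: 113 ≡ 48, 76 ≡ 11 (mod 65), so 113 + 76 ≡ 48 + 11 (mod 65). 48 + 11 = 59; 59 = 0·65 + 59, so (113 + 76) mod 65 = 59.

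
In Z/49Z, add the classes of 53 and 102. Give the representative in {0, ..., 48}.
8

Reduce the summands first: 53 ≡ 4, 102 ≡ 4 (mod 49), so 53 + 102 ≡ 4 + 4 (mod 49). 4 + 4 = 8; 8 = 0·49 + 8, so (53 + 102) mod 49 = 8.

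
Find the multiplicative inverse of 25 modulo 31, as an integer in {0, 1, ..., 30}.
Apply the extended Euclidean algorithm to (31, 25), tracking rows (r, s, t) with s·31 + t·25 = r. Each division r_prev = q·r_cur + r_new produces the new row as (previous row) − q·(current row):
  row A: (31, 1, 0)   [1·31 + 0·25 = 31]
  row B: (25, 0, 1)   [0·31 + 1·25 = 25]
  31 = 1·25 + 6   → row C = row A − 1·row B = (6, 1, −1)   [check: 1·31 − 1·25 = 6]
  25 = 4·6 + 1   → row D = row B − 4·row C = (1, −4, 5)   [check: −4·31 + 5·25 = 1]
  6 = 6·1 + 0   → remainder 0, stop. gcd = 1 (last nonzero row D).
The gcd is 1, so 25 is invertible mod 31. The last nonzero row gives −4·31 + 5·25 = 1, so t = 5. So 25^(−1) ≡ 5 (mod 31). Verify: 25 · 5 = 125 ≡ 1 (mod 31). ✓

Final answer: 25^(−1) ≡ 5 (mod 31)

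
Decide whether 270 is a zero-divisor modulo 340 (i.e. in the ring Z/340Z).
gcd(270, 340) = 10 > 1, so 270 is not a unit in Z/340Z. In Z/nZ every nonzero non-unit is a zero-divisor: explicitly, take b = 340/gcd = 34 ≠ 0 (mod 340); then 270·34 = 9180 = 27·340, i.e. 270·34 ≡ 0 (mod 340). So 270 is a zero-divisor.

Final answer: YES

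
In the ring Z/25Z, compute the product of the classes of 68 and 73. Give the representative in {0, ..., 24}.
14

Reduce the factors first: 68 ≡ 18, 73 ≡ 23 (mod 25), so 68 · 73 ≡ 18 · 23 (mod 25). 18 · 23 = 414. Dividing by 25: 414 = 16·25 + 14. So (68 · 73) mod 25 = 14.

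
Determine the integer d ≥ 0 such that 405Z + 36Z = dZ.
(405, 36) = (9); d = 9

In the PID Z, (a, b) is generated by gcd(a, b). Compute gcd(405, 36) with the extended Euclidean algorithm, tracking rows (r, s, t) with s·405 + t·36 = r:
  row A: (405, 1, 0)   [1·405 + 0·36 = 405]
  row B: (36, 0, 1)   [0·405 + 1·36 = 36]
  405 = 11·36 + 9   → row C = row A − 11·row B = (9, 1, −11)   [check: 1·405 − 11·36 = 9]
  36 = 4·9 + 0   → remainder 0, stop. gcd = 9 (last nonzero row C).
So gcd(405, 36) = 9, with Bézout identity 1·405 − 11·36 = 9. Containment (⊇): the Bézout identity exhibits 9 as an element of (405, 36), giving (9) ⊆ (405, 36). Containment (⊆): since 9 | 405 and 9 | 36 (405 = 9·45, 36 = 9·4), every Z-linear combination of 405 and 36 is divisible by 9, so (405, 36) ⊆ (9). Therefore (405, 36) = (9), d = 9.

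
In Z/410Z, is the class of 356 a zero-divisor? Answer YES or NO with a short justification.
YES

gcd(356, 410) = 2 > 1, so 356 is not a unit in Z/410Z. In Z/nZ every nonzero non-unit is a zero-divisor: explicitly, take b = 410/gcd = 205 ≠ 0 (mod 410); then 356·205 = 72980 = 178·410, i.e. 356·205 ≡ 0 (mod 410). So 356 is a zero-divisor.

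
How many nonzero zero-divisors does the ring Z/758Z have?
In Z/758Z each nonzero element is either a unit (gcd with 758 is 1) or a zero-divisor (gcd > 1). The number of units is φ(758): factorise 758 = 2 · 379, so φ(758) = (2 − 1) · (379 − 1) = 1 · 378 = 378. The nonzero elements number 758 − 1 = 757. Hence the nonzero zero-divisors number 757 − 378 = 379.

Final answer: Z/758Z has 379 nonzero zero-divisors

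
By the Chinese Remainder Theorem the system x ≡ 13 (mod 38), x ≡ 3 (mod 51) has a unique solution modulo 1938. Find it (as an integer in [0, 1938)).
x ≡ 1533 (mod 1938); the representative in [0, 1938) is 1533

The moduli 38, 51 are pairwise coprime, so by the CRT there is a unique solution mod 38·51 = 1938.
Solve by successive substitution. Start with x ≡ 13 (mod 38).
  Combine with x ≡ 3 (mod 51): write x = 13 + 38·t and require 13 + 38·t ≡ 3 (mod 51), i.e. 38·t ≡ 3 − 13 ≡ 41 (mod 51). Since 38^(−1) ≡ 47 (mod 51), t ≡ 47·41 ≡ 40 (mod 51). So x ≡ 13 + 38·40 = 1533 (mod 1938).
Unique solution in [0, 1938): x = 1533.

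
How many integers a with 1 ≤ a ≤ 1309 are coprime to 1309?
960

The number of a ∈ {1, ..., 1309} with gcd(a, 1309) = 1 is by definition Euler's totient φ(1309). φ is multiplicative, with φ(p^e) = p^e − p^(e−1). Factorise 1309 = 7 · 11 · 17. Then
  φ(1309) = (7 − 1) · (11 − 1) · (17 − 1) = 6 · 10 · 16 = 960.
So there are 960 such integers.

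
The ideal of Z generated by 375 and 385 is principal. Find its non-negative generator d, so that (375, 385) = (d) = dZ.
(375, 385) = (5); d = 5

In the PID Z, (a, b) is generated by gcd(a, b). Compute gcd(385, 375) with the extended Euclidean algorithm, tracking rows (r, s, t) with s·385 + t·375 = r:
  row A: (385, 1, 0)   [1·385 + 0·375 = 385]
  row B: (375, 0, 1)   [0·385 + 1·375 = 375]
  385 = 1·375 + 10   → row C = row A − 1·row B = (10, 1, −1)   [check: 1·385 − 1·375 = 10]
  375 = 37·10 + 5   → row D = row B − 37·row C = (5, −37, 38)   [check: −37·385 + 38·375 = 5]
  10 = 2·5 + 0   → remainder 0, stop. gcd = 5 (last nonzero row D).
So gcd(375, 385) = 5, with Bézout identity −37·385 + 38·375 = 5. Containment (⊇): the Bézout identity exhibits 5 as an element of (375, 385), giving (5) ⊆ (375, 385). Containment (⊆): since 5 | 375 and 5 | 385 (375 = 5·75, 385 = 5·77), every Z-linear combination of 375 and 385 is divisible by 5, so (375, 385) ⊆ (5). Therefore (375, 385) = (5), d = 5.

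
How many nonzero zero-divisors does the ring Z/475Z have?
Z/475Z has 114 nonzero zero-divisors

In Z/475Z each nonzero element is either a unit (gcd with 475 is 1) or a zero-divisor (gcd > 1). The number of units is φ(475): factorise 475 = 5^2 · 19, so φ(475) = (5^2 − 5^1) · (19 − 1) = 20 · 18 = 360. The nonzero elements number 475 − 1 = 474. Hence the nonzero zero-divisors number 474 − 360 = 114.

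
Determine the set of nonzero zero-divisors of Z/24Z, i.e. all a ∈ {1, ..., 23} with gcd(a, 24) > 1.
An element a ∈ Z/24Z (with a ≠ 0) is a zero-divisor iff gcd(a, 24) > 1 (because a is a unit precisely when gcd(a, n) = 1, and in Z/nZ every nonzero, non-unit element is a zero-divisor). Scan a = 1, ..., 23 and keep those with gcd(a, 24) > 1:
  gcd(2, 24) = 2, gcd(3, 24) = 3, gcd(4, 24) = 4, gcd(6, 24) = 6, gcd(8, 24) = 8, gcd(9, 24) = 3, gcd(10, 24) = 2, gcd(12, 24) = 12, gcd(14, 24) = 2, gcd(15, 24) = 3, gcd(16, 24) = 8, gcd(18, 24) = 6, gcd(20, 24) = 4, gcd(21, 24) = 3, gcd(22, 24) = 2.
All other a ∈ {1, ..., 23} have gcd(a, 24) = 1 and are units. So the nonzero zero-divisors are exactly the 15 values of a appearing in this scan.

Final answer: nonzero zero-divisors of Z/24Z = {2, 3, 4, 6, 8, 9, 10, 12, 14, 15, 16, 18, 20, 21, 22}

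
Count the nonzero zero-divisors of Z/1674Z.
Z/1674Z has 1133 nonzero zero-divisors

In Z/1674Z each nonzero element is either a unit (gcd with 1674 is 1) or a zero-divisor (gcd > 1). The number of units is φ(1674): factorise 1674 = 2 · 3^3 · 31, so φ(1674) = (2 − 1) · (3^3 − 3^2) · (31 − 1) = 1 · 18 · 30 = 540. The nonzero elements number 1674 − 1 = 1673. Hence the nonzero zero-divisors number 1673 − 540 = 1133.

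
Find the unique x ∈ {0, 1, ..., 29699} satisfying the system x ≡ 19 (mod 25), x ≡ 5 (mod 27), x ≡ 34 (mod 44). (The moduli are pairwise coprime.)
x ≡ 2894 (mod 29700); the representative in [0, 29700) is 2894

The moduli 25, 27, 44 are pairwise coprime, so by the CRT there is a unique solution mod 25·27·44 = 29700.
Solve by successive substitution. Start with x ≡ 19 (mod 25).
  Combine with x ≡ 5 (mod 27): write x = 19 + 25·t and require 19 + 25·t ≡ 5 (mod 27), i.e. 25·t ≡ 5 − 19 ≡ 13 (mod 27). Since 25^(−1) ≡ 13 (mod 27), t ≡ 13·13 ≡ 7 (mod 27). So x ≡ 19 + 25·7 = 194 (mod 675).
  Combine with x ≡ 34 (mod 44): write x = 194 + 675·t and require 194 + 675·t ≡ 34 (mod 44), i.e. 675·t ≡ 34 − 194 ≡ 16 (mod 44). Since 675^(−1) ≡ 3 (mod 44) (675 ≡ 15 (mod 44)), t ≡ 3·16 ≡ 4 (mod 44). So x ≡ 194 + 675·4 = 2894 (mod 29700).
Unique solution in [0, 29700): x = 2894.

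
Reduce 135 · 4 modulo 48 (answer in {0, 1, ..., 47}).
Reduce the factors first: 135 ≡ 39 (mod 48), so 135 · 4 ≡ 39 · 4 (mod 48). 39 · 4 = 156. Dividing by 48: 156 = 3·48 + 12. So (135 · 4) mod 48 = 12.

Final answer: 12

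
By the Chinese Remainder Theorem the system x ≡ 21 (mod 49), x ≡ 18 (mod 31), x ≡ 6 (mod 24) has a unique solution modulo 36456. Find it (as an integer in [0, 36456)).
The moduli 49, 31, 24 are pairwise coprime, so by the CRT there is a unique solution mod 49·31·24 = 36456.
Solve by successive substitution. Start with x ≡ 21 (mod 49).
  Combine with x ≡ 18 (mod 31): write x = 21 + 49·t and require 21 + 49·t ≡ 18 (mod 31), i.e. 49·t ≡ 18 − 21 ≡ 28 (mod 31). Since 49^(−1) ≡ 19 (mod 31) (49 ≡ 18 (mod 31)), t ≡ 19·28 ≡ 5 (mod 31). So x ≡ 21 + 49·5 = 266 (mod 1519).
  Combine with x ≡ 6 (mod 24): write x = 266 + 1519·t and require 266 + 1519·t ≡ 6 (mod 24), i.e. 1519·t ≡ 6 − 266 ≡ 4 (mod 24). Since 1519^(−1) ≡ 7 (mod 24) (1519 ≡ 7 (mod 24)), t ≡ 7·4 ≡ 4 (mod 24). So x ≡ 266 + 1519·4 = 6342 (mod 36456).
Unique solution in [0, 36456): x = 6342.

Final answer: x ≡ 6342 (mod 36456); the representative in [0, 36456) is 6342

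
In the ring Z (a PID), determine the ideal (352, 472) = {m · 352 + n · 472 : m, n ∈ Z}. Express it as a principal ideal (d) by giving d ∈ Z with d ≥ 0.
(352, 472) = (8); d = 8

In the PID Z, (a, b) is generated by gcd(a, b). Compute gcd(472, 352) with the extended Euclidean algorithm, tracking rows (r, s, t) with s·472 + t·352 = r:
  row A: (472, 1, 0)   [1·472 + 0·352 = 472]
  row B: (352, 0, 1)   [0·472 + 1·352 = 352]
  472 = 1·352 + 120   → row C = row A − 1·row B = (120, 1, −1)   [check: 1·472 − 1·352 = 120]
  352 = 2·120 + 112   → row D = row B − 2·row C = (112, −2, 3)   [check: −2·472 + 3·352 = 112]
  120 = 1·112 + 8   → row E = row C − 1·row D = (8, 3, −4)   [check: 3·472 − 4·352 = 8]
  112 = 14·8 + 0   → remainder 0, stop. gcd = 8 (last nonzero row E).
So gcd(352, 472) = 8, with Bézout identity 3·472 − 4·352 = 8. Containment (⊇): the Bézout identity exhibits 8 as an element of (352, 472), giving (8) ⊆ (352, 472). Containment (⊆): since 8 | 352 and 8 | 472 (352 = 8·44, 472 = 8·59), every Z-linear combination of 352 and 472 is divisible by 8, so (352, 472) ⊆ (8). Therefore (352, 472) = (8), d = 8.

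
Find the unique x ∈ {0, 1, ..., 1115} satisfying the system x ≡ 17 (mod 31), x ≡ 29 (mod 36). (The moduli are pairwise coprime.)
x ≡ 389 (mod 1116); the representative in [0, 1116) is 389

The moduli 31, 36 are pairwise coprime, so by the CRT there is a unique solution mod 31·36 = 1116.
Solve by successive substitution. Start with x ≡ 17 (mod 31).
  Combine with x ≡ 29 (mod 36): write x = 17 + 31·t and require 17 + 31·t ≡ 29 (mod 36), i.e. 31·t ≡ 29 − 17 ≡ 12 (mod 36). Since 31^(−1) ≡ 7 (mod 36), t ≡ 7·12 ≡ 12 (mod 36). So x ≡ 17 + 31·12 = 389 (mod 1116).
Unique solution in [0, 1116): x = 389.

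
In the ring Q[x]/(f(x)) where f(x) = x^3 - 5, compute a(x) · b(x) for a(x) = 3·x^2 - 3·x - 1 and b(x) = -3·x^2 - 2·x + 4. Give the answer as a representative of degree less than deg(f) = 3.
First multiply in Q[x] without reducing: a · b = -9·x^4 + 3·x^3 + 21·x^2 - 10·x - 4. Now divide by f(x) = x^3 - 5, eliminating the leading term at each step:
  leading term -9·x^4: subtract (-9·x)·f(x) = -9·x^4 + 45·x, leaving 3·x^3 + 21·x^2 - 55·x - 4
  leading term 3·x^3: subtract (3)·f(x) = 3·x^3 - 15, leaving 21·x^2 - 55·x + 11
The degree is now < 3, so this is the remainder. Hence a · b ≡ 21·x^2 - 55·x + 11 in Q[x]/(f).

Final answer: a · b ≡ 21·x^2 - 55·x + 11 (mod f(x))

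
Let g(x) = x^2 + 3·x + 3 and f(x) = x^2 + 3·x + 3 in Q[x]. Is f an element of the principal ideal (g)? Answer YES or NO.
YES

In Q[x] the ideal (g) consists of all multiples of g, so f ∈ (g) iff g | f, i.e. iff the remainder of f on division by g is 0. Divide f by g (g is monic, so eliminate the leading term of the running remainder at each step):
  leading term x^2: subtract (1)·g(x) = x^2 + 3·x + 3, leaving 0
The remainder is 0, so f(x) = g(x) · h(x) with h(x) = 1. Hence g | f, i.e. f ∈ (g).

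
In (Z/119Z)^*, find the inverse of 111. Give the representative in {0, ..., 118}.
Apply the extended Euclidean algorithm to (119, 111), tracking rows (r, s, t) with s·119 + t·111 = r. Each division r_prev = q·r_cur + r_new produces the new row as (previous row) − q·(current row):
  row A: (119, 1, 0)   [1·119 + 0·111 = 119]
  row B: (111, 0, 1)   [0·119 + 1·111 = 111]
  119 = 1·111 + 8   → row C = row A − 1·row B = (8, 1, −1)   [check: 1·119 − 1·111 = 8]
  111 = 13·8 + 7   → row D = row B − 13·row C = (7, −13, 14)   [check: −13·119 + 14·111 = 7]
  8 = 1·7 + 1   → row E = row C − 1·row D = (1, 14, −15)   [check: 14·119 − 15·111 = 1]
  7 = 7·1 + 0   → remainder 0, stop. gcd = 1 (last nonzero row E).
The gcd is 1, so 111 is invertible mod 119. The last nonzero row gives 14·119 − 15·111 = 1, so t = −15. So 111^(−1) ≡ −15 ≡ 104 (mod 119). Verify: 111 · 104 = 11544 ≡ 1 (mod 119). ✓

Final answer: 111^(−1) ≡ 104 (mod 119)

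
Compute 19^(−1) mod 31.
Apply the extended Euclidean algorithm to (31, 19), tracking rows (r, s, t) with s·31 + t·19 = r. Each division r_prev = q·r_cur + r_new produces the new row as (previous row) − q·(current row):
  row A: (31, 1, 0)   [1·31 + 0·19 = 31]
  row B: (19, 0, 1)   [0·31 + 1·19 = 19]
  31 = 1·19 + 12   → row C = row A − 1·row B = (12, 1, −1)   [check: 1·31 − 1·19 = 12]
  19 = 1·12 + 7   → row D = row B − 1·row C = (7, −1, 2)   [check: −1·31 + 2·19 = 7]
  12 = 1·7 + 5   → row E = row C − 1·row D = (5, 2, −3)   [check: 2·31 − 3·19 = 5]
  7 = 1·5 + 2   → row F = row D − 1·row E = (2, −3, 5)   [check: −3·31 + 5·19 = 2]
  5 = 2·2 + 1   → row G = row E − 2·row F = (1, 8, −13)   [check: 8·31 − 13·19 = 1]
  2 = 2·1 + 0   → remainder 0, stop. gcd = 1 (last nonzero row G).
The gcd is 1, so 19 is invertible mod 31. The last nonzero row gives 8·31 − 13·19 = 1, so t = −13. So 19^(−1) ≡ −13 ≡ 18 (mod 31). Verify: 19 · 18 = 342 ≡ 1 (mod 31). ✓

Final answer: 19^(−1) ≡ 18 (mod 31)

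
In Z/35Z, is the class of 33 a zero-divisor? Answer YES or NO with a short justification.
NO

gcd(33, 35) = 1, so 33 is a unit in Z/35Z (it has a multiplicative inverse). A unit cannot be a zero-divisor: if 33·b ≡ 0 then multiplying both sides by 33^(−1) gives b ≡ 0. So 33 is not a zero-divisor.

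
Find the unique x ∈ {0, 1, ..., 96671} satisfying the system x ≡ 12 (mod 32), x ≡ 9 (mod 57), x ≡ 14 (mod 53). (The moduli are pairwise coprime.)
The moduli 32, 57, 53 are pairwise coprime, so by the CRT there is a unique solution mod 32·57·53 = 96672.
Solve by successive substitution. Start with x ≡ 12 (mod 32).
  Combine with x ≡ 9 (mod 57): write x = 12 + 32·t and require 12 + 32·t ≡ 9 (mod 57), i.e. 32·t ≡ 9 − 12 ≡ 54 (mod 57). Since 32^(−1) ≡ 41 (mod 57), t ≡ 41·54 ≡ 48 (mod 57). So x ≡ 12 + 32·48 = 1548 (mod 1824).
  Combine with x ≡ 14 (mod 53): write x = 1548 + 1824·t and require 1548 + 1824·t ≡ 14 (mod 53), i.e. 1824·t ≡ 14 − 1548 ≡ 3 (mod 53). Since 1824^(−1) ≡ 41 (mod 53) (1824 ≡ 22 (mod 53)), t ≡ 41·3 ≡ 17 (mod 53). So x ≡ 1548 + 1824·17 = 32556 (mod 96672).
Unique solution in [0, 96672): x = 32556.

Final answer: x ≡ 32556 (mod 96672); the representative in [0, 96672) is 32556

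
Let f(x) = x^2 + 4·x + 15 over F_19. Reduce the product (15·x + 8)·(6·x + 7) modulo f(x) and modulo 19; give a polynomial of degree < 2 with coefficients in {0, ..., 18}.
Multiply as integer polynomials: a · b = 90·x^2 + 153·x + 56. Reducing coefficients mod 19: a · b ≡ 14·x^2 + x + 18. Now divide by f(x) = x^2 + 4·x + 15 in F_19[x], eliminating the leading term at each step:
  leading term 14·x^2: subtract (14)·f(x) = 14·x^2 + 18·x + 1, leaving 2·x + 17 (coefficients mod 19)
The degree is now < 2, so this is the remainder. Hence a · b ≡ 2·x + 17 in F_19[x]/(f).

Final answer: a · b ≡ 2·x + 17 (mod f(x))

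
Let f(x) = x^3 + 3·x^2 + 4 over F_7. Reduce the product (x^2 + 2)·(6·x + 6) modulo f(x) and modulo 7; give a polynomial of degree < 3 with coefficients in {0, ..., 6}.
a · b ≡ 2·x^2 + 5·x + 2 (mod f(x))

Multiply as integer polynomials: a · b = 6·x^3 + 6·x^2 + 12·x + 12. Reducing coefficients mod 7: a · b ≡ 6·x^3 + 6·x^2 + 5·x + 5. Now divide by f(x) = x^3 + 3·x^2 + 4 in F_7[x], eliminating the leading term at each step:
  leading term 6·x^3: subtract (6)·f(x) = 6·x^3 + 4·x^2 + 3, leaving 2·x^2 + 5·x + 2 (coefficients mod 7)
The degree is now < 3, so this is the remainder. Hence a · b ≡ 2·x^2 + 5·x + 2 in F_7[x]/(f).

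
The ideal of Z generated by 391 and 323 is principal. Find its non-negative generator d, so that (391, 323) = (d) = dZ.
In the PID Z, (a, b) is generated by gcd(a, b). Compute gcd(391, 323) with the extended Euclidean algorithm, tracking rows (r, s, t) with s·391 + t·323 = r:
  row A: (391, 1, 0)   [1·391 + 0·323 = 391]
  row B: (323, 0, 1)   [0·391 + 1·323 = 323]
  391 = 1·323 + 68   → row C = row A − 1·row B = (68, 1, −1)   [check: 1·391 − 1·323 = 68]
  323 = 4·68 + 51   → row D = row B − 4·row C = (51, −4, 5)   [check: −4·391 + 5·323 = 51]
  68 = 1·51 + 17   → row E = row C − 1·row D = (17, 5, −6)   [check: 5·391 − 6·323 = 17]
  51 = 3·17 + 0   → remainder 0, stop. gcd = 17 (last nonzero row E).
So gcd(391, 323) = 17, with Bézout identity 5·391 − 6·323 = 17. Containment (⊇): the Bézout identity exhibits 17 as an element of (391, 323), giving (17) ⊆ (391, 323). Containment (⊆): since 17 | 391 and 17 | 323 (391 = 17·23, 323 = 17·19), every Z-linear combination of 391 and 323 is divisible by 17, so (391, 323) ⊆ (17). Therefore (391, 323) = (17), d = 17.

Final answer: (391, 323) = (17); d = 17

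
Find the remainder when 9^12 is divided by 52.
Use repeated squaring. Binary(12) = 1100. Walk through the bits of the exponent 12 left-to-right: at each bit after the leading one, square the running value, then multiply by 9 if the bit is 1 (always reducing mod 52):
  bit 1 = 1 (leading): start with 9.
  bit 2 = 1: square 9^2 = 81 ≡ 29; bit is 1, so multiply 29·9 = 261 ≡ 1 (mod 52).
  bit 3 = 0: square 1^2 = 1 (mod 52).
  bit 4 = 0: square 1^2 = 1 (mod 52).
Final value: 9^12 ≡ 1 (mod 52).

Final answer: 1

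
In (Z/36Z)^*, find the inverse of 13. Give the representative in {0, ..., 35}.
13^(−1) ≡ 25 (mod 36)

Apply the extended Euclidean algorithm to (36, 13), tracking rows (r, s, t) with s·36 + t·13 = r. Each division r_prev = q·r_cur + r_new produces the new row as (previous row) − q·(current row):
  row A: (36, 1, 0)   [1·36 + 0·13 = 36]
  row B: (13, 0, 1)   [0·36 + 1·13 = 13]
  36 = 2·13 + 10   → row C = row A − 2·row B = (10, 1, −2)   [check: 1·36 − 2·13 = 10]
  13 = 1·10 + 3   → row D = row B − 1·row C = (3, −1, 3)   [check: −1·36 + 3·13 = 3]
  10 = 3·3 + 1   → row E = row C − 3·row D = (1, 4, −11)   [check: 4·36 − 11·13 = 1]
  3 = 3·1 + 0   → remainder 0, stop. gcd = 1 (last nonzero row E).
The gcd is 1, so 13 is invertible mod 36. The last nonzero row gives 4·36 − 11·13 = 1, so t = −11. So 13^(−1) ≡ −11 ≡ 25 (mod 36). Verify: 13 · 25 = 325 ≡ 1 (mod 36). ✓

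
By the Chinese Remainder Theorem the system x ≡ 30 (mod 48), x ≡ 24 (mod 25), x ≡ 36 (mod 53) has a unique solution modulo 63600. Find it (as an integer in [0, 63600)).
The moduli 48, 25, 53 are pairwise coprime, so by the CRT there is a unique solution mod 48·25·53 = 63600.
Solve by successive substitution. Start with x ≡ 30 (mod 48).
  Combine with x ≡ 24 (mod 25): write x = 30 + 48·t and require 30 + 48·t ≡ 24 (mod 25), i.e. 48·t ≡ 24 − 30 ≡ 19 (mod 25). Since 48^(−1) ≡ 12 (mod 25) (48 ≡ 23 (mod 25)), t ≡ 12·19 ≡ 3 (mod 25). So x ≡ 30 + 48·3 = 174 (mod 1200).
  Combine with x ≡ 36 (mod 53): write x = 174 + 1200·t and require 174 + 1200·t ≡ 36 (mod 53), i.e. 1200·t ≡ 36 − 174 ≡ 21 (mod 53). Since 1200^(−1) ≡ 39 (mod 53) (1200 ≡ 34 (mod 53)), t ≡ 39·21 ≡ 24 (mod 53). So x ≡ 174 + 1200·24 = 28974 (mod 63600).
Unique solution in [0, 63600): x = 28974.

Final answer: x ≡ 28974 (mod 63600); the representative in [0, 63600) is 28974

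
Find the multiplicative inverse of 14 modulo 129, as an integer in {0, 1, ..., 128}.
14^(−1) ≡ 83 (mod 129)

Apply the extended Euclidean algorithm to (129, 14), tracking rows (r, s, t) with s·129 + t·14 = r. Each division r_prev = q·r_cur + r_new produces the new row as (previous row) − q·(current row):
  row A: (129, 1, 0)   [1·129 + 0·14 = 129]
  row B: (14, 0, 1)   [0·129 + 1·14 = 14]
  129 = 9·14 + 3   → row C = row A − 9·row B = (3, 1, −9)   [check: 1·129 − 9·14 = 3]
  14 = 4·3 + 2   → row D = row B − 4·row C = (2, −4, 37)   [check: −4·129 + 37·14 = 2]
  3 = 1·2 + 1   → row E = row C − 1·row D = (1, 5, −46)   [check: 5·129 − 46·14 = 1]
  2 = 2·1 + 0   → remainder 0, stop. gcd = 1 (last nonzero row E).
The gcd is 1, so 14 is invertible mod 129. The last nonzero row gives 5·129 − 46·14 = 1, so t = −46. So 14^(−1) ≡ −46 ≡ 83 (mod 129). Verify: 14 · 83 = 1162 ≡ 1 (mod 129). ✓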